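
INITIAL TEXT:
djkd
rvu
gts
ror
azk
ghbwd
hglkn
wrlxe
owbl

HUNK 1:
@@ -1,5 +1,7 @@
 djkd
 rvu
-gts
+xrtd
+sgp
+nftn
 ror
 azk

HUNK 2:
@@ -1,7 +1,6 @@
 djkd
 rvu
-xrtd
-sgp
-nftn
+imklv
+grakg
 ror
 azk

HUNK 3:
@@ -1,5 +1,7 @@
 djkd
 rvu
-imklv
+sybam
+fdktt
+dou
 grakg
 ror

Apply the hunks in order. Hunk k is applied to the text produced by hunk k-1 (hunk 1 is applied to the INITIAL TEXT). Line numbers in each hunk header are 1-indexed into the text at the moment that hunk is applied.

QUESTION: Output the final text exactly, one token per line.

Hunk 1: at line 1 remove [gts] add [xrtd,sgp,nftn] -> 11 lines: djkd rvu xrtd sgp nftn ror azk ghbwd hglkn wrlxe owbl
Hunk 2: at line 1 remove [xrtd,sgp,nftn] add [imklv,grakg] -> 10 lines: djkd rvu imklv grakg ror azk ghbwd hglkn wrlxe owbl
Hunk 3: at line 1 remove [imklv] add [sybam,fdktt,dou] -> 12 lines: djkd rvu sybam fdktt dou grakg ror azk ghbwd hglkn wrlxe owbl

Answer: djkd
rvu
sybam
fdktt
dou
grakg
ror
azk
ghbwd
hglkn
wrlxe
owbl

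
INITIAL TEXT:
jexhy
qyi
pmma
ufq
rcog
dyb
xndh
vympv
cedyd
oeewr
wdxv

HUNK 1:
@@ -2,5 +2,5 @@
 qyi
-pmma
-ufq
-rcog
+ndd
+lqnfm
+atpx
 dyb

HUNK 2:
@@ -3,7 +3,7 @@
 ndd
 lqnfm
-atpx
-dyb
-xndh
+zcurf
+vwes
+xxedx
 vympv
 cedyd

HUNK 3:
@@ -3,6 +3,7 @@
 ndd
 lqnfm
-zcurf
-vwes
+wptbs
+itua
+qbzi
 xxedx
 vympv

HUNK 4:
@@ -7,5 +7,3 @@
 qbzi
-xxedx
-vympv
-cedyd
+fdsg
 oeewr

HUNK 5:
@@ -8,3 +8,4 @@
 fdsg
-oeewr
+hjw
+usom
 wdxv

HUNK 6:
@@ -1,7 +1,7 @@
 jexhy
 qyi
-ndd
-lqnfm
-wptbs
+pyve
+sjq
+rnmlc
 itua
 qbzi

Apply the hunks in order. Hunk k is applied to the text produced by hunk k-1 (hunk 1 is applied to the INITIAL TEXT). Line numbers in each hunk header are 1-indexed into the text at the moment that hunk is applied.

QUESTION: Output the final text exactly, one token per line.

Answer: jexhy
qyi
pyve
sjq
rnmlc
itua
qbzi
fdsg
hjw
usom
wdxv

Derivation:
Hunk 1: at line 2 remove [pmma,ufq,rcog] add [ndd,lqnfm,atpx] -> 11 lines: jexhy qyi ndd lqnfm atpx dyb xndh vympv cedyd oeewr wdxv
Hunk 2: at line 3 remove [atpx,dyb,xndh] add [zcurf,vwes,xxedx] -> 11 lines: jexhy qyi ndd lqnfm zcurf vwes xxedx vympv cedyd oeewr wdxv
Hunk 3: at line 3 remove [zcurf,vwes] add [wptbs,itua,qbzi] -> 12 lines: jexhy qyi ndd lqnfm wptbs itua qbzi xxedx vympv cedyd oeewr wdxv
Hunk 4: at line 7 remove [xxedx,vympv,cedyd] add [fdsg] -> 10 lines: jexhy qyi ndd lqnfm wptbs itua qbzi fdsg oeewr wdxv
Hunk 5: at line 8 remove [oeewr] add [hjw,usom] -> 11 lines: jexhy qyi ndd lqnfm wptbs itua qbzi fdsg hjw usom wdxv
Hunk 6: at line 1 remove [ndd,lqnfm,wptbs] add [pyve,sjq,rnmlc] -> 11 lines: jexhy qyi pyve sjq rnmlc itua qbzi fdsg hjw usom wdxv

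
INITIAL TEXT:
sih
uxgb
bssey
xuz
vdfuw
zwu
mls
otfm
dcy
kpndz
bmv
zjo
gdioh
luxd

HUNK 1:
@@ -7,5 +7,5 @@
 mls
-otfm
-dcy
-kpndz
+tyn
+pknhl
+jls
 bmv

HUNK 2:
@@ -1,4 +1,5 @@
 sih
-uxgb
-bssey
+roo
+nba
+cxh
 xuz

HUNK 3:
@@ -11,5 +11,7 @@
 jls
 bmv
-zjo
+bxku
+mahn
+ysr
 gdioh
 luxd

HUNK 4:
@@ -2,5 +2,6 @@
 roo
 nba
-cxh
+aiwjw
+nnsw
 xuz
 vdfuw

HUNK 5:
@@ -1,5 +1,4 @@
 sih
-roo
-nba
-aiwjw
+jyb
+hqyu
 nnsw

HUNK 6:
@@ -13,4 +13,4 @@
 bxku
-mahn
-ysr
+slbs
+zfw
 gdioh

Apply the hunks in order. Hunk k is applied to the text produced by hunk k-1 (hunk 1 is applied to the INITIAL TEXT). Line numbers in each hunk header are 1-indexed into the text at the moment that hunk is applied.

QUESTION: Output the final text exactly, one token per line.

Hunk 1: at line 7 remove [otfm,dcy,kpndz] add [tyn,pknhl,jls] -> 14 lines: sih uxgb bssey xuz vdfuw zwu mls tyn pknhl jls bmv zjo gdioh luxd
Hunk 2: at line 1 remove [uxgb,bssey] add [roo,nba,cxh] -> 15 lines: sih roo nba cxh xuz vdfuw zwu mls tyn pknhl jls bmv zjo gdioh luxd
Hunk 3: at line 11 remove [zjo] add [bxku,mahn,ysr] -> 17 lines: sih roo nba cxh xuz vdfuw zwu mls tyn pknhl jls bmv bxku mahn ysr gdioh luxd
Hunk 4: at line 2 remove [cxh] add [aiwjw,nnsw] -> 18 lines: sih roo nba aiwjw nnsw xuz vdfuw zwu mls tyn pknhl jls bmv bxku mahn ysr gdioh luxd
Hunk 5: at line 1 remove [roo,nba,aiwjw] add [jyb,hqyu] -> 17 lines: sih jyb hqyu nnsw xuz vdfuw zwu mls tyn pknhl jls bmv bxku mahn ysr gdioh luxd
Hunk 6: at line 13 remove [mahn,ysr] add [slbs,zfw] -> 17 lines: sih jyb hqyu nnsw xuz vdfuw zwu mls tyn pknhl jls bmv bxku slbs zfw gdioh luxd

Answer: sih
jyb
hqyu
nnsw
xuz
vdfuw
zwu
mls
tyn
pknhl
jls
bmv
bxku
slbs
zfw
gdioh
luxd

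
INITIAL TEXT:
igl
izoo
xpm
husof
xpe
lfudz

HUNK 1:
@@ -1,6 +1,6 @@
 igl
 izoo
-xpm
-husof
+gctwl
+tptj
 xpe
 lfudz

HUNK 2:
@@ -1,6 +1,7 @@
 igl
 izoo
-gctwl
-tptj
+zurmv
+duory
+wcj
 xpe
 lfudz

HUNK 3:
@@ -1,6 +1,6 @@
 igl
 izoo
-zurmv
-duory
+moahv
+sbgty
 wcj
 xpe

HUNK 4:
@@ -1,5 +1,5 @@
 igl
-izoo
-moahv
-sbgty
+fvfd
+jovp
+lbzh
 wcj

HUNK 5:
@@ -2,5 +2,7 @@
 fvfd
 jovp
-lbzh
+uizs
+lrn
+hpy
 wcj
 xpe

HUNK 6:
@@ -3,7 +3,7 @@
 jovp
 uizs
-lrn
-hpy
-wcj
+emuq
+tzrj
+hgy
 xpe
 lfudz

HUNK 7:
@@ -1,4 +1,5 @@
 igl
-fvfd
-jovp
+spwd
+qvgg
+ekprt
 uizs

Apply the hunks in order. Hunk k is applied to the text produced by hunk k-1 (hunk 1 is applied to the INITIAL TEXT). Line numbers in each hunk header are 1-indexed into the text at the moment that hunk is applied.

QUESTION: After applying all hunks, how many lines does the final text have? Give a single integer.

Answer: 10

Derivation:
Hunk 1: at line 1 remove [xpm,husof] add [gctwl,tptj] -> 6 lines: igl izoo gctwl tptj xpe lfudz
Hunk 2: at line 1 remove [gctwl,tptj] add [zurmv,duory,wcj] -> 7 lines: igl izoo zurmv duory wcj xpe lfudz
Hunk 3: at line 1 remove [zurmv,duory] add [moahv,sbgty] -> 7 lines: igl izoo moahv sbgty wcj xpe lfudz
Hunk 4: at line 1 remove [izoo,moahv,sbgty] add [fvfd,jovp,lbzh] -> 7 lines: igl fvfd jovp lbzh wcj xpe lfudz
Hunk 5: at line 2 remove [lbzh] add [uizs,lrn,hpy] -> 9 lines: igl fvfd jovp uizs lrn hpy wcj xpe lfudz
Hunk 6: at line 3 remove [lrn,hpy,wcj] add [emuq,tzrj,hgy] -> 9 lines: igl fvfd jovp uizs emuq tzrj hgy xpe lfudz
Hunk 7: at line 1 remove [fvfd,jovp] add [spwd,qvgg,ekprt] -> 10 lines: igl spwd qvgg ekprt uizs emuq tzrj hgy xpe lfudz
Final line count: 10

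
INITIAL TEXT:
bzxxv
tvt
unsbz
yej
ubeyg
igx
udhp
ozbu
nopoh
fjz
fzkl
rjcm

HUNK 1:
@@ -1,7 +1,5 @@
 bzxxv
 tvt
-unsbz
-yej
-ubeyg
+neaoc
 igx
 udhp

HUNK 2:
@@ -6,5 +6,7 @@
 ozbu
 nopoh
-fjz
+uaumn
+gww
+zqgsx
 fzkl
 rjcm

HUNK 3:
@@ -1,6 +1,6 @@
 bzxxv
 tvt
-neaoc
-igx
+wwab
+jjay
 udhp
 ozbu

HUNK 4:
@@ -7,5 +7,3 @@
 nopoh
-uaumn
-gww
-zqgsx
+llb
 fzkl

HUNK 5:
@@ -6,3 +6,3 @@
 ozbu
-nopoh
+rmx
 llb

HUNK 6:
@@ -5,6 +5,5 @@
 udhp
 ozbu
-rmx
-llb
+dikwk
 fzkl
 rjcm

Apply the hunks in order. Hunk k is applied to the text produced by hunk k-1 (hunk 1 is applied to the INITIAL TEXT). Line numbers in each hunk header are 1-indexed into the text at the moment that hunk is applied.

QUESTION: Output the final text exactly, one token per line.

Answer: bzxxv
tvt
wwab
jjay
udhp
ozbu
dikwk
fzkl
rjcm

Derivation:
Hunk 1: at line 1 remove [unsbz,yej,ubeyg] add [neaoc] -> 10 lines: bzxxv tvt neaoc igx udhp ozbu nopoh fjz fzkl rjcm
Hunk 2: at line 6 remove [fjz] add [uaumn,gww,zqgsx] -> 12 lines: bzxxv tvt neaoc igx udhp ozbu nopoh uaumn gww zqgsx fzkl rjcm
Hunk 3: at line 1 remove [neaoc,igx] add [wwab,jjay] -> 12 lines: bzxxv tvt wwab jjay udhp ozbu nopoh uaumn gww zqgsx fzkl rjcm
Hunk 4: at line 7 remove [uaumn,gww,zqgsx] add [llb] -> 10 lines: bzxxv tvt wwab jjay udhp ozbu nopoh llb fzkl rjcm
Hunk 5: at line 6 remove [nopoh] add [rmx] -> 10 lines: bzxxv tvt wwab jjay udhp ozbu rmx llb fzkl rjcm
Hunk 6: at line 5 remove [rmx,llb] add [dikwk] -> 9 lines: bzxxv tvt wwab jjay udhp ozbu dikwk fzkl rjcm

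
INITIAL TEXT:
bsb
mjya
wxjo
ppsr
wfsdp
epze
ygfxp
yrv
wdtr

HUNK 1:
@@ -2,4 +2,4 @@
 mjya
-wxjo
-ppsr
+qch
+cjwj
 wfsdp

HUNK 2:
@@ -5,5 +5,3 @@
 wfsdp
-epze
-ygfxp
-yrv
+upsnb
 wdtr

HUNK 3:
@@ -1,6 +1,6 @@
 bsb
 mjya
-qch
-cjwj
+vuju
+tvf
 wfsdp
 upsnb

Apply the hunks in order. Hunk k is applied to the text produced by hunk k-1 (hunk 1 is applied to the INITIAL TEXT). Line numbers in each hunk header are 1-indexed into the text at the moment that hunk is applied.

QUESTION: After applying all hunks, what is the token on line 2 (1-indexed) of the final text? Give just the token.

Hunk 1: at line 2 remove [wxjo,ppsr] add [qch,cjwj] -> 9 lines: bsb mjya qch cjwj wfsdp epze ygfxp yrv wdtr
Hunk 2: at line 5 remove [epze,ygfxp,yrv] add [upsnb] -> 7 lines: bsb mjya qch cjwj wfsdp upsnb wdtr
Hunk 3: at line 1 remove [qch,cjwj] add [vuju,tvf] -> 7 lines: bsb mjya vuju tvf wfsdp upsnb wdtr
Final line 2: mjya

Answer: mjya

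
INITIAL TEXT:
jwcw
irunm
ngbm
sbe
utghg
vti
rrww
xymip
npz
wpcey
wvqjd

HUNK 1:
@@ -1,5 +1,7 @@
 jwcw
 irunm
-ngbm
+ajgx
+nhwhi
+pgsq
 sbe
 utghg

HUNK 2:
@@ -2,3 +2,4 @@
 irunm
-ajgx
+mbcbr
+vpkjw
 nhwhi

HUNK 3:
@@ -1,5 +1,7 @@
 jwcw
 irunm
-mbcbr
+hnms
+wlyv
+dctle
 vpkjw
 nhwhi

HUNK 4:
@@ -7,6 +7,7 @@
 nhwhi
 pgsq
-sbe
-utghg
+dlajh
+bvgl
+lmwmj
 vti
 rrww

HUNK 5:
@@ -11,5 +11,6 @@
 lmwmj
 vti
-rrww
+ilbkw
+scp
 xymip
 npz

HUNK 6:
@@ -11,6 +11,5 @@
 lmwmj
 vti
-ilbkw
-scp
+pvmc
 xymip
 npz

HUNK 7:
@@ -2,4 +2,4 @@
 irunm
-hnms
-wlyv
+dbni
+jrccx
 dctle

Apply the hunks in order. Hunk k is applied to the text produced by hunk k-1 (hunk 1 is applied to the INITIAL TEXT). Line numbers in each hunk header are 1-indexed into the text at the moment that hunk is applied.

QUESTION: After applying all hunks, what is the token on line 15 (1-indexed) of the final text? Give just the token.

Hunk 1: at line 1 remove [ngbm] add [ajgx,nhwhi,pgsq] -> 13 lines: jwcw irunm ajgx nhwhi pgsq sbe utghg vti rrww xymip npz wpcey wvqjd
Hunk 2: at line 2 remove [ajgx] add [mbcbr,vpkjw] -> 14 lines: jwcw irunm mbcbr vpkjw nhwhi pgsq sbe utghg vti rrww xymip npz wpcey wvqjd
Hunk 3: at line 1 remove [mbcbr] add [hnms,wlyv,dctle] -> 16 lines: jwcw irunm hnms wlyv dctle vpkjw nhwhi pgsq sbe utghg vti rrww xymip npz wpcey wvqjd
Hunk 4: at line 7 remove [sbe,utghg] add [dlajh,bvgl,lmwmj] -> 17 lines: jwcw irunm hnms wlyv dctle vpkjw nhwhi pgsq dlajh bvgl lmwmj vti rrww xymip npz wpcey wvqjd
Hunk 5: at line 11 remove [rrww] add [ilbkw,scp] -> 18 lines: jwcw irunm hnms wlyv dctle vpkjw nhwhi pgsq dlajh bvgl lmwmj vti ilbkw scp xymip npz wpcey wvqjd
Hunk 6: at line 11 remove [ilbkw,scp] add [pvmc] -> 17 lines: jwcw irunm hnms wlyv dctle vpkjw nhwhi pgsq dlajh bvgl lmwmj vti pvmc xymip npz wpcey wvqjd
Hunk 7: at line 2 remove [hnms,wlyv] add [dbni,jrccx] -> 17 lines: jwcw irunm dbni jrccx dctle vpkjw nhwhi pgsq dlajh bvgl lmwmj vti pvmc xymip npz wpcey wvqjd
Final line 15: npz

Answer: npz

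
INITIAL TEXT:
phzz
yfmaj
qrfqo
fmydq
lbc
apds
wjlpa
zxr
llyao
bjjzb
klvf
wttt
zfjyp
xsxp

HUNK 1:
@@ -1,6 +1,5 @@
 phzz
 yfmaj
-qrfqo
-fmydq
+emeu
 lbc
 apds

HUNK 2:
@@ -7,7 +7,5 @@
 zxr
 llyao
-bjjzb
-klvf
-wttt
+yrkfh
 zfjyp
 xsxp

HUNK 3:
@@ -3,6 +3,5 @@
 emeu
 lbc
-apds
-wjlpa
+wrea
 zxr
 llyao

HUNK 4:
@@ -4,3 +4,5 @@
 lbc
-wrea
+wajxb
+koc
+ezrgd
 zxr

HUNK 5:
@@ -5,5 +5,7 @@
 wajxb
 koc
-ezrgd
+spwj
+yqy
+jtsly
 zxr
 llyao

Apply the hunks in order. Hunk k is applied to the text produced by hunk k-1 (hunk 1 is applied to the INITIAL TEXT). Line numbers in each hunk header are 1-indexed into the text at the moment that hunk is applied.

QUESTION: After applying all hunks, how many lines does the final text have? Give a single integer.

Hunk 1: at line 1 remove [qrfqo,fmydq] add [emeu] -> 13 lines: phzz yfmaj emeu lbc apds wjlpa zxr llyao bjjzb klvf wttt zfjyp xsxp
Hunk 2: at line 7 remove [bjjzb,klvf,wttt] add [yrkfh] -> 11 lines: phzz yfmaj emeu lbc apds wjlpa zxr llyao yrkfh zfjyp xsxp
Hunk 3: at line 3 remove [apds,wjlpa] add [wrea] -> 10 lines: phzz yfmaj emeu lbc wrea zxr llyao yrkfh zfjyp xsxp
Hunk 4: at line 4 remove [wrea] add [wajxb,koc,ezrgd] -> 12 lines: phzz yfmaj emeu lbc wajxb koc ezrgd zxr llyao yrkfh zfjyp xsxp
Hunk 5: at line 5 remove [ezrgd] add [spwj,yqy,jtsly] -> 14 lines: phzz yfmaj emeu lbc wajxb koc spwj yqy jtsly zxr llyao yrkfh zfjyp xsxp
Final line count: 14

Answer: 14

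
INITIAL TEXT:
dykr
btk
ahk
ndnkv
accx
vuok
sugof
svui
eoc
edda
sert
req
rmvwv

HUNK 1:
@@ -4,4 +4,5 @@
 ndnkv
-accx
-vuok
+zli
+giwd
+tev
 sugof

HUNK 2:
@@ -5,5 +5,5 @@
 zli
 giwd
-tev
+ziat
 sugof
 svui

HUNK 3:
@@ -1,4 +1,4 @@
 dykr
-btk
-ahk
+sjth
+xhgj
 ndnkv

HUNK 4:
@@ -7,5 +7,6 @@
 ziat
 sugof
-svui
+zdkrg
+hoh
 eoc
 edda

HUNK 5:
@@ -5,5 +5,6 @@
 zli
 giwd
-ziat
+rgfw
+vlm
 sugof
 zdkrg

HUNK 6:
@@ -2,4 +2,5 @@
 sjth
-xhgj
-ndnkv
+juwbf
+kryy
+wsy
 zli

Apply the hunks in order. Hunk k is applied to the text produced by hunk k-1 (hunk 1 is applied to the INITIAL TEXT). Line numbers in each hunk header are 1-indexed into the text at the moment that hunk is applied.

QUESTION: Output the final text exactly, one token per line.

Hunk 1: at line 4 remove [accx,vuok] add [zli,giwd,tev] -> 14 lines: dykr btk ahk ndnkv zli giwd tev sugof svui eoc edda sert req rmvwv
Hunk 2: at line 5 remove [tev] add [ziat] -> 14 lines: dykr btk ahk ndnkv zli giwd ziat sugof svui eoc edda sert req rmvwv
Hunk 3: at line 1 remove [btk,ahk] add [sjth,xhgj] -> 14 lines: dykr sjth xhgj ndnkv zli giwd ziat sugof svui eoc edda sert req rmvwv
Hunk 4: at line 7 remove [svui] add [zdkrg,hoh] -> 15 lines: dykr sjth xhgj ndnkv zli giwd ziat sugof zdkrg hoh eoc edda sert req rmvwv
Hunk 5: at line 5 remove [ziat] add [rgfw,vlm] -> 16 lines: dykr sjth xhgj ndnkv zli giwd rgfw vlm sugof zdkrg hoh eoc edda sert req rmvwv
Hunk 6: at line 2 remove [xhgj,ndnkv] add [juwbf,kryy,wsy] -> 17 lines: dykr sjth juwbf kryy wsy zli giwd rgfw vlm sugof zdkrg hoh eoc edda sert req rmvwv

Answer: dykr
sjth
juwbf
kryy
wsy
zli
giwd
rgfw
vlm
sugof
zdkrg
hoh
eoc
edda
sert
req
rmvwv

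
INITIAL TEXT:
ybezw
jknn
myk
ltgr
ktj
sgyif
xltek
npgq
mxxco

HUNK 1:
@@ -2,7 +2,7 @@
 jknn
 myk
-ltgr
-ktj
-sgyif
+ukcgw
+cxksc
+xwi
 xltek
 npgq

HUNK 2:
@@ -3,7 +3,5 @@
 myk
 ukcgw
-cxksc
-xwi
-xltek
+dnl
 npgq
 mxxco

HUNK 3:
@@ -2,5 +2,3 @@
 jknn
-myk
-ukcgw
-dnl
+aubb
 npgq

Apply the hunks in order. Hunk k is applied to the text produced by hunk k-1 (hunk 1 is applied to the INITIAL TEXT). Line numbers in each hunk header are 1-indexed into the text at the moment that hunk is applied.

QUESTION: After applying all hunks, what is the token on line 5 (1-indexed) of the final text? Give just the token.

Hunk 1: at line 2 remove [ltgr,ktj,sgyif] add [ukcgw,cxksc,xwi] -> 9 lines: ybezw jknn myk ukcgw cxksc xwi xltek npgq mxxco
Hunk 2: at line 3 remove [cxksc,xwi,xltek] add [dnl] -> 7 lines: ybezw jknn myk ukcgw dnl npgq mxxco
Hunk 3: at line 2 remove [myk,ukcgw,dnl] add [aubb] -> 5 lines: ybezw jknn aubb npgq mxxco
Final line 5: mxxco

Answer: mxxco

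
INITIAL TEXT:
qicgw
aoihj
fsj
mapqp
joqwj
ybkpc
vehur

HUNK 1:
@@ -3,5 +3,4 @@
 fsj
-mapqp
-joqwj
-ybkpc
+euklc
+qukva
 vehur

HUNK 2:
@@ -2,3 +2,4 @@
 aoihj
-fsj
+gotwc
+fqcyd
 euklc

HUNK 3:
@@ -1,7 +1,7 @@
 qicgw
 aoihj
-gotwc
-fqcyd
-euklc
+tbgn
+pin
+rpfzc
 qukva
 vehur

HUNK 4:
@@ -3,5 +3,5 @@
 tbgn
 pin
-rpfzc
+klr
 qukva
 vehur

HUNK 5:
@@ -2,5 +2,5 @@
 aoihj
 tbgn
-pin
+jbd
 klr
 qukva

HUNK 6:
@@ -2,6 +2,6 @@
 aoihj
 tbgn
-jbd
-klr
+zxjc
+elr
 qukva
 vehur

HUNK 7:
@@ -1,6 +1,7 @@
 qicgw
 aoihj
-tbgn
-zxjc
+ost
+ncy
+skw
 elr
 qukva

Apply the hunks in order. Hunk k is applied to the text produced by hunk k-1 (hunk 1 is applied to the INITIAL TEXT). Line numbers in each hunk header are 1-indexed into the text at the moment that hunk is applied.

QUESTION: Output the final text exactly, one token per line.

Answer: qicgw
aoihj
ost
ncy
skw
elr
qukva
vehur

Derivation:
Hunk 1: at line 3 remove [mapqp,joqwj,ybkpc] add [euklc,qukva] -> 6 lines: qicgw aoihj fsj euklc qukva vehur
Hunk 2: at line 2 remove [fsj] add [gotwc,fqcyd] -> 7 lines: qicgw aoihj gotwc fqcyd euklc qukva vehur
Hunk 3: at line 1 remove [gotwc,fqcyd,euklc] add [tbgn,pin,rpfzc] -> 7 lines: qicgw aoihj tbgn pin rpfzc qukva vehur
Hunk 4: at line 3 remove [rpfzc] add [klr] -> 7 lines: qicgw aoihj tbgn pin klr qukva vehur
Hunk 5: at line 2 remove [pin] add [jbd] -> 7 lines: qicgw aoihj tbgn jbd klr qukva vehur
Hunk 6: at line 2 remove [jbd,klr] add [zxjc,elr] -> 7 lines: qicgw aoihj tbgn zxjc elr qukva vehur
Hunk 7: at line 1 remove [tbgn,zxjc] add [ost,ncy,skw] -> 8 lines: qicgw aoihj ost ncy skw elr qukva vehur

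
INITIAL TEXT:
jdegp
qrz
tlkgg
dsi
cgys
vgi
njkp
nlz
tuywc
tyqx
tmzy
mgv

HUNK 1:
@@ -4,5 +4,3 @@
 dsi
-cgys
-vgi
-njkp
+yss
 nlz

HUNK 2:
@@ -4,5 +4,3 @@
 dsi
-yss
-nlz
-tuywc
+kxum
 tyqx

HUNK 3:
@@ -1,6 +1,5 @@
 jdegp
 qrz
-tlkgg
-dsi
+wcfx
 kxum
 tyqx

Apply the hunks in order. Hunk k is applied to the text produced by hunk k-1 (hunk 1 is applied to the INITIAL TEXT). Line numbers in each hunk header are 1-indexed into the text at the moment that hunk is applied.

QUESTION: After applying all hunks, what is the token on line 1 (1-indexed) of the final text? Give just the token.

Answer: jdegp

Derivation:
Hunk 1: at line 4 remove [cgys,vgi,njkp] add [yss] -> 10 lines: jdegp qrz tlkgg dsi yss nlz tuywc tyqx tmzy mgv
Hunk 2: at line 4 remove [yss,nlz,tuywc] add [kxum] -> 8 lines: jdegp qrz tlkgg dsi kxum tyqx tmzy mgv
Hunk 3: at line 1 remove [tlkgg,dsi] add [wcfx] -> 7 lines: jdegp qrz wcfx kxum tyqx tmzy mgv
Final line 1: jdegp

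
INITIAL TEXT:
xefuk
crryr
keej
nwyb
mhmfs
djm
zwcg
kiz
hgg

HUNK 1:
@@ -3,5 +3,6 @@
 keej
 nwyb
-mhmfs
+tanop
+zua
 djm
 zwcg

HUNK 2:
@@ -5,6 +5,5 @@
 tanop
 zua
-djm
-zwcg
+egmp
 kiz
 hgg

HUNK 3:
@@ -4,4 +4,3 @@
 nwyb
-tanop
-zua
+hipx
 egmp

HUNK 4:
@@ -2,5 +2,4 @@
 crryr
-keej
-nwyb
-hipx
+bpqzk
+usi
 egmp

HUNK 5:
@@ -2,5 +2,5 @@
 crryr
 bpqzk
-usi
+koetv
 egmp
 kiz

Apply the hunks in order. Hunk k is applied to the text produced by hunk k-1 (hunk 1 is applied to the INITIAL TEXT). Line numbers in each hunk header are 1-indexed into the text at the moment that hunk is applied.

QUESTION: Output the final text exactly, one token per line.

Hunk 1: at line 3 remove [mhmfs] add [tanop,zua] -> 10 lines: xefuk crryr keej nwyb tanop zua djm zwcg kiz hgg
Hunk 2: at line 5 remove [djm,zwcg] add [egmp] -> 9 lines: xefuk crryr keej nwyb tanop zua egmp kiz hgg
Hunk 3: at line 4 remove [tanop,zua] add [hipx] -> 8 lines: xefuk crryr keej nwyb hipx egmp kiz hgg
Hunk 4: at line 2 remove [keej,nwyb,hipx] add [bpqzk,usi] -> 7 lines: xefuk crryr bpqzk usi egmp kiz hgg
Hunk 5: at line 2 remove [usi] add [koetv] -> 7 lines: xefuk crryr bpqzk koetv egmp kiz hgg

Answer: xefuk
crryr
bpqzk
koetv
egmp
kiz
hgg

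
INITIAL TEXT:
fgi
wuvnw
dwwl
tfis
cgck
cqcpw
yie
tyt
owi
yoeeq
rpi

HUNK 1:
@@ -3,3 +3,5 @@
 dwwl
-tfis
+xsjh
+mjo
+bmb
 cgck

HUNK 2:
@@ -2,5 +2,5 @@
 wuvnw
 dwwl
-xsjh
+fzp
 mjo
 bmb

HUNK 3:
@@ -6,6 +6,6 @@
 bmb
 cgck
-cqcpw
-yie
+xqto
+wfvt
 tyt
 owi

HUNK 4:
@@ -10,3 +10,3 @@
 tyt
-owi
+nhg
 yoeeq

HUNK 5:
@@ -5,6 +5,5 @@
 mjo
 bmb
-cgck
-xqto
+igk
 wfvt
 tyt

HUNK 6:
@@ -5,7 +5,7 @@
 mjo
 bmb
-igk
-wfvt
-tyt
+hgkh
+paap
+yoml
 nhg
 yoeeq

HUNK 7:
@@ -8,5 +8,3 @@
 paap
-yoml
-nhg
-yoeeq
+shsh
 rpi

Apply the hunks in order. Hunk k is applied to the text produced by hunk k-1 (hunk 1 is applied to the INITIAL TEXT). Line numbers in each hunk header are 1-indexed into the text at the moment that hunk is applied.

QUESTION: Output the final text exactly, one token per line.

Hunk 1: at line 3 remove [tfis] add [xsjh,mjo,bmb] -> 13 lines: fgi wuvnw dwwl xsjh mjo bmb cgck cqcpw yie tyt owi yoeeq rpi
Hunk 2: at line 2 remove [xsjh] add [fzp] -> 13 lines: fgi wuvnw dwwl fzp mjo bmb cgck cqcpw yie tyt owi yoeeq rpi
Hunk 3: at line 6 remove [cqcpw,yie] add [xqto,wfvt] -> 13 lines: fgi wuvnw dwwl fzp mjo bmb cgck xqto wfvt tyt owi yoeeq rpi
Hunk 4: at line 10 remove [owi] add [nhg] -> 13 lines: fgi wuvnw dwwl fzp mjo bmb cgck xqto wfvt tyt nhg yoeeq rpi
Hunk 5: at line 5 remove [cgck,xqto] add [igk] -> 12 lines: fgi wuvnw dwwl fzp mjo bmb igk wfvt tyt nhg yoeeq rpi
Hunk 6: at line 5 remove [igk,wfvt,tyt] add [hgkh,paap,yoml] -> 12 lines: fgi wuvnw dwwl fzp mjo bmb hgkh paap yoml nhg yoeeq rpi
Hunk 7: at line 8 remove [yoml,nhg,yoeeq] add [shsh] -> 10 lines: fgi wuvnw dwwl fzp mjo bmb hgkh paap shsh rpi

Answer: fgi
wuvnw
dwwl
fzp
mjo
bmb
hgkh
paap
shsh
rpi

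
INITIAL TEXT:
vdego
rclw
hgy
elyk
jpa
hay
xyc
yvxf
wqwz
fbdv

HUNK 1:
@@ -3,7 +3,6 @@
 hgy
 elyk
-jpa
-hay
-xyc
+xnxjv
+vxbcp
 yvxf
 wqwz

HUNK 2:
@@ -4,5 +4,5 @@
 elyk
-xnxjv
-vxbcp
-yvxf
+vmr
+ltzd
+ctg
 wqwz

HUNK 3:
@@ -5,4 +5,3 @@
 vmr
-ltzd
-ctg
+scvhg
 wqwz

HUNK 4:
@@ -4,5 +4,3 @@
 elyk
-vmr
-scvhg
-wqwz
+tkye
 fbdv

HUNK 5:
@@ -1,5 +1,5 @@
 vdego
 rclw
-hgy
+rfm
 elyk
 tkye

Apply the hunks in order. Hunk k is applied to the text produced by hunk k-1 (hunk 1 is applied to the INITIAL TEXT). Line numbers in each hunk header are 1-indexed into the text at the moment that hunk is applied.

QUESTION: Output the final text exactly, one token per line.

Answer: vdego
rclw
rfm
elyk
tkye
fbdv

Derivation:
Hunk 1: at line 3 remove [jpa,hay,xyc] add [xnxjv,vxbcp] -> 9 lines: vdego rclw hgy elyk xnxjv vxbcp yvxf wqwz fbdv
Hunk 2: at line 4 remove [xnxjv,vxbcp,yvxf] add [vmr,ltzd,ctg] -> 9 lines: vdego rclw hgy elyk vmr ltzd ctg wqwz fbdv
Hunk 3: at line 5 remove [ltzd,ctg] add [scvhg] -> 8 lines: vdego rclw hgy elyk vmr scvhg wqwz fbdv
Hunk 4: at line 4 remove [vmr,scvhg,wqwz] add [tkye] -> 6 lines: vdego rclw hgy elyk tkye fbdv
Hunk 5: at line 1 remove [hgy] add [rfm] -> 6 lines: vdego rclw rfm elyk tkye fbdv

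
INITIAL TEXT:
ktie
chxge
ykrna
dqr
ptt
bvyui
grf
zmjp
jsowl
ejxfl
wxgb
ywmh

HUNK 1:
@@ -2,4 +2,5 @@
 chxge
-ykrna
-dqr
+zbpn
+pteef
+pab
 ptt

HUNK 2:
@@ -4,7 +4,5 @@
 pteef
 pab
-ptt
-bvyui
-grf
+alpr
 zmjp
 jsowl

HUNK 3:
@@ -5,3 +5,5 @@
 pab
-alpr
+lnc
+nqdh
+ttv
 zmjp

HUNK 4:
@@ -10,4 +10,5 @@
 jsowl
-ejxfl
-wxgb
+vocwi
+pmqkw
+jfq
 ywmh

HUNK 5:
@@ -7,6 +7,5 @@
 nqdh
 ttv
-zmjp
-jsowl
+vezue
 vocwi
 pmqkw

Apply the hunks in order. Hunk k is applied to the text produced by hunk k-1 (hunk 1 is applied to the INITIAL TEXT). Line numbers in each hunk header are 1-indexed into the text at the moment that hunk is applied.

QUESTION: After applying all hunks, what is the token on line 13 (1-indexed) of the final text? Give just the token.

Hunk 1: at line 2 remove [ykrna,dqr] add [zbpn,pteef,pab] -> 13 lines: ktie chxge zbpn pteef pab ptt bvyui grf zmjp jsowl ejxfl wxgb ywmh
Hunk 2: at line 4 remove [ptt,bvyui,grf] add [alpr] -> 11 lines: ktie chxge zbpn pteef pab alpr zmjp jsowl ejxfl wxgb ywmh
Hunk 3: at line 5 remove [alpr] add [lnc,nqdh,ttv] -> 13 lines: ktie chxge zbpn pteef pab lnc nqdh ttv zmjp jsowl ejxfl wxgb ywmh
Hunk 4: at line 10 remove [ejxfl,wxgb] add [vocwi,pmqkw,jfq] -> 14 lines: ktie chxge zbpn pteef pab lnc nqdh ttv zmjp jsowl vocwi pmqkw jfq ywmh
Hunk 5: at line 7 remove [zmjp,jsowl] add [vezue] -> 13 lines: ktie chxge zbpn pteef pab lnc nqdh ttv vezue vocwi pmqkw jfq ywmh
Final line 13: ywmh

Answer: ywmh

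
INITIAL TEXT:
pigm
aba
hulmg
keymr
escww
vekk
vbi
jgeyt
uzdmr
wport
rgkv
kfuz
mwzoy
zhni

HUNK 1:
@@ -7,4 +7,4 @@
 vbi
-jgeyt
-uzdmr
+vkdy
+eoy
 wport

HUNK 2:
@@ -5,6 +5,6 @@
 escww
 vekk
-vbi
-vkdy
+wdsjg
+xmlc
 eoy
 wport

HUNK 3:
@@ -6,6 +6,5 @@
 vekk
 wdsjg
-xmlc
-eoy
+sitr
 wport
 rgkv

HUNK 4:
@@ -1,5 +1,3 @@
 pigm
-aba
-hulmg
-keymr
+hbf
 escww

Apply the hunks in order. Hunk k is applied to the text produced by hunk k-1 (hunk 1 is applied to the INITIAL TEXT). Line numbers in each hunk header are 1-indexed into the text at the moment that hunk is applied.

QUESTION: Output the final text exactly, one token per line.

Hunk 1: at line 7 remove [jgeyt,uzdmr] add [vkdy,eoy] -> 14 lines: pigm aba hulmg keymr escww vekk vbi vkdy eoy wport rgkv kfuz mwzoy zhni
Hunk 2: at line 5 remove [vbi,vkdy] add [wdsjg,xmlc] -> 14 lines: pigm aba hulmg keymr escww vekk wdsjg xmlc eoy wport rgkv kfuz mwzoy zhni
Hunk 3: at line 6 remove [xmlc,eoy] add [sitr] -> 13 lines: pigm aba hulmg keymr escww vekk wdsjg sitr wport rgkv kfuz mwzoy zhni
Hunk 4: at line 1 remove [aba,hulmg,keymr] add [hbf] -> 11 lines: pigm hbf escww vekk wdsjg sitr wport rgkv kfuz mwzoy zhni

Answer: pigm
hbf
escww
vekk
wdsjg
sitr
wport
rgkv
kfuz
mwzoy
zhni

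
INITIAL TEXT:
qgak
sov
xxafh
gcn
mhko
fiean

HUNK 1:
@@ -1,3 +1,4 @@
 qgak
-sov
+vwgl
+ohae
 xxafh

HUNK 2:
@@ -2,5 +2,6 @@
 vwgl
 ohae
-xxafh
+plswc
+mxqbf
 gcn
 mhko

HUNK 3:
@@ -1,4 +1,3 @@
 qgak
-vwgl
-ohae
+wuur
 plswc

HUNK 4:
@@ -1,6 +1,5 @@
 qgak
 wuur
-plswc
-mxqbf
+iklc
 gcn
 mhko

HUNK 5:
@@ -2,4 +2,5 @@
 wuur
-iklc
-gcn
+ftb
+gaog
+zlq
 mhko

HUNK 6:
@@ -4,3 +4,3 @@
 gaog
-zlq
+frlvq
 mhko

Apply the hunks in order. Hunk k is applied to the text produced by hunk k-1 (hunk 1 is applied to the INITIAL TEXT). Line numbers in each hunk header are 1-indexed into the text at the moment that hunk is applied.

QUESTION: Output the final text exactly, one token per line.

Answer: qgak
wuur
ftb
gaog
frlvq
mhko
fiean

Derivation:
Hunk 1: at line 1 remove [sov] add [vwgl,ohae] -> 7 lines: qgak vwgl ohae xxafh gcn mhko fiean
Hunk 2: at line 2 remove [xxafh] add [plswc,mxqbf] -> 8 lines: qgak vwgl ohae plswc mxqbf gcn mhko fiean
Hunk 3: at line 1 remove [vwgl,ohae] add [wuur] -> 7 lines: qgak wuur plswc mxqbf gcn mhko fiean
Hunk 4: at line 1 remove [plswc,mxqbf] add [iklc] -> 6 lines: qgak wuur iklc gcn mhko fiean
Hunk 5: at line 2 remove [iklc,gcn] add [ftb,gaog,zlq] -> 7 lines: qgak wuur ftb gaog zlq mhko fiean
Hunk 6: at line 4 remove [zlq] add [frlvq] -> 7 lines: qgak wuur ftb gaog frlvq mhko fiean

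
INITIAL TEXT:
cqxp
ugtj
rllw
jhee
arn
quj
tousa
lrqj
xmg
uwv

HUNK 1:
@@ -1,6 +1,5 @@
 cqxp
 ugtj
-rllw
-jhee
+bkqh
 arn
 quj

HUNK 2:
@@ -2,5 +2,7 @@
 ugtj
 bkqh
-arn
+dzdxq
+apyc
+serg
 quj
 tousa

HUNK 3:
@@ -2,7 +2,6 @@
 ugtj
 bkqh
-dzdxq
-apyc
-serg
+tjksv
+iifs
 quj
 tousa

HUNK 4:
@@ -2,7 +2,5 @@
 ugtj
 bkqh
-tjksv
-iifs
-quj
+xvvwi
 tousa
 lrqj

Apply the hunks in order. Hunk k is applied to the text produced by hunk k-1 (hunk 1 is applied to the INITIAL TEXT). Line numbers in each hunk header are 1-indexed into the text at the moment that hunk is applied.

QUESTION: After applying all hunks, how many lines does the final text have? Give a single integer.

Hunk 1: at line 1 remove [rllw,jhee] add [bkqh] -> 9 lines: cqxp ugtj bkqh arn quj tousa lrqj xmg uwv
Hunk 2: at line 2 remove [arn] add [dzdxq,apyc,serg] -> 11 lines: cqxp ugtj bkqh dzdxq apyc serg quj tousa lrqj xmg uwv
Hunk 3: at line 2 remove [dzdxq,apyc,serg] add [tjksv,iifs] -> 10 lines: cqxp ugtj bkqh tjksv iifs quj tousa lrqj xmg uwv
Hunk 4: at line 2 remove [tjksv,iifs,quj] add [xvvwi] -> 8 lines: cqxp ugtj bkqh xvvwi tousa lrqj xmg uwv
Final line count: 8

Answer: 8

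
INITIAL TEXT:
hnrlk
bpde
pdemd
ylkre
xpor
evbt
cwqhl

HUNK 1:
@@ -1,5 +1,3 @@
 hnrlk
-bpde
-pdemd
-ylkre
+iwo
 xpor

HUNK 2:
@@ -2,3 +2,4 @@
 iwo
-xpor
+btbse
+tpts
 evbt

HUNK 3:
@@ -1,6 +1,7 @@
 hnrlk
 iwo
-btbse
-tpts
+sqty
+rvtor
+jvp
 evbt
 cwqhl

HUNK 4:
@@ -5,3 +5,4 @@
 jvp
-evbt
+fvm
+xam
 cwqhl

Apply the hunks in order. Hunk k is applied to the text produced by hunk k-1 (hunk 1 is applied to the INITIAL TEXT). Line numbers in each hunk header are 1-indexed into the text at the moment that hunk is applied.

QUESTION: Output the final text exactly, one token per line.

Answer: hnrlk
iwo
sqty
rvtor
jvp
fvm
xam
cwqhl

Derivation:
Hunk 1: at line 1 remove [bpde,pdemd,ylkre] add [iwo] -> 5 lines: hnrlk iwo xpor evbt cwqhl
Hunk 2: at line 2 remove [xpor] add [btbse,tpts] -> 6 lines: hnrlk iwo btbse tpts evbt cwqhl
Hunk 3: at line 1 remove [btbse,tpts] add [sqty,rvtor,jvp] -> 7 lines: hnrlk iwo sqty rvtor jvp evbt cwqhl
Hunk 4: at line 5 remove [evbt] add [fvm,xam] -> 8 lines: hnrlk iwo sqty rvtor jvp fvm xam cwqhl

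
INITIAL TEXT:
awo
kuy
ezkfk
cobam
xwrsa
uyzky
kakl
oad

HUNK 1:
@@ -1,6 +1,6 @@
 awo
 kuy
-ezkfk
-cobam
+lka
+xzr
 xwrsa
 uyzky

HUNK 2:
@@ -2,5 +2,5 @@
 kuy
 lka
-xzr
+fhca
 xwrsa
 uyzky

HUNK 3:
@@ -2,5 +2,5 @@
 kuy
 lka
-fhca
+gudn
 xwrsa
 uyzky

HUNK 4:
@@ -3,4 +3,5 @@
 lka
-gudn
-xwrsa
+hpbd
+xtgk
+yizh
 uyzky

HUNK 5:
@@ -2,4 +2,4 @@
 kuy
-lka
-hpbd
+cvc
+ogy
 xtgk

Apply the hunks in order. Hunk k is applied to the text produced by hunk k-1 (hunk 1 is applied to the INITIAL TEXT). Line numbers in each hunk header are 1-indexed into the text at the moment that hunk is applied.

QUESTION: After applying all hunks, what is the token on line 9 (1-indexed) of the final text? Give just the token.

Hunk 1: at line 1 remove [ezkfk,cobam] add [lka,xzr] -> 8 lines: awo kuy lka xzr xwrsa uyzky kakl oad
Hunk 2: at line 2 remove [xzr] add [fhca] -> 8 lines: awo kuy lka fhca xwrsa uyzky kakl oad
Hunk 3: at line 2 remove [fhca] add [gudn] -> 8 lines: awo kuy lka gudn xwrsa uyzky kakl oad
Hunk 4: at line 3 remove [gudn,xwrsa] add [hpbd,xtgk,yizh] -> 9 lines: awo kuy lka hpbd xtgk yizh uyzky kakl oad
Hunk 5: at line 2 remove [lka,hpbd] add [cvc,ogy] -> 9 lines: awo kuy cvc ogy xtgk yizh uyzky kakl oad
Final line 9: oad

Answer: oad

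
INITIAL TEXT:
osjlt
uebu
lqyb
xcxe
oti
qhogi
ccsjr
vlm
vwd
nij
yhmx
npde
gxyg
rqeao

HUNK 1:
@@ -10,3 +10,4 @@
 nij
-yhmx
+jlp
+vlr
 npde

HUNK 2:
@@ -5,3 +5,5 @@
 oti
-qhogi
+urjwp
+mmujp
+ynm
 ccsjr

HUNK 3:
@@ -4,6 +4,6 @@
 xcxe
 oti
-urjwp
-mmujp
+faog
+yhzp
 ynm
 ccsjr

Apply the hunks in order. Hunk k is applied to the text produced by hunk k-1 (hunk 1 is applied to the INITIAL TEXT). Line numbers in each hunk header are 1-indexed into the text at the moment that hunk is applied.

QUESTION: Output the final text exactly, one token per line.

Hunk 1: at line 10 remove [yhmx] add [jlp,vlr] -> 15 lines: osjlt uebu lqyb xcxe oti qhogi ccsjr vlm vwd nij jlp vlr npde gxyg rqeao
Hunk 2: at line 5 remove [qhogi] add [urjwp,mmujp,ynm] -> 17 lines: osjlt uebu lqyb xcxe oti urjwp mmujp ynm ccsjr vlm vwd nij jlp vlr npde gxyg rqeao
Hunk 3: at line 4 remove [urjwp,mmujp] add [faog,yhzp] -> 17 lines: osjlt uebu lqyb xcxe oti faog yhzp ynm ccsjr vlm vwd nij jlp vlr npde gxyg rqeao

Answer: osjlt
uebu
lqyb
xcxe
oti
faog
yhzp
ynm
ccsjr
vlm
vwd
nij
jlp
vlr
npde
gxyg
rqeao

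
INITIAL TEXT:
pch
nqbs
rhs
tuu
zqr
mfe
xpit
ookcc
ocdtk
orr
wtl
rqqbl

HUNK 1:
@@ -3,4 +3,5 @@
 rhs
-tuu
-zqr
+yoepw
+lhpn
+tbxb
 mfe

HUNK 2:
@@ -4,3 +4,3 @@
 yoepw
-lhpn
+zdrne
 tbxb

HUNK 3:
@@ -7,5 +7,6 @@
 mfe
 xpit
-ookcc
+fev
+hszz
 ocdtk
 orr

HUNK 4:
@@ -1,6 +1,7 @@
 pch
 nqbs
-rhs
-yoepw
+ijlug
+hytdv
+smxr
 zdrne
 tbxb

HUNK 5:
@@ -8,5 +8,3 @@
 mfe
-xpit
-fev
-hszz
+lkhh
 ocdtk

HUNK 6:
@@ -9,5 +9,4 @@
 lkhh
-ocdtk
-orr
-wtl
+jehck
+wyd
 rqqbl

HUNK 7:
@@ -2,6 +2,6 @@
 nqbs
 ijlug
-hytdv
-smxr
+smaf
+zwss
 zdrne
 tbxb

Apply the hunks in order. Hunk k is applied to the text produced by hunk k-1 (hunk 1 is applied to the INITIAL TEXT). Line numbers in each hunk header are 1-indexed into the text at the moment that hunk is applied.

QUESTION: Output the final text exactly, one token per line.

Hunk 1: at line 3 remove [tuu,zqr] add [yoepw,lhpn,tbxb] -> 13 lines: pch nqbs rhs yoepw lhpn tbxb mfe xpit ookcc ocdtk orr wtl rqqbl
Hunk 2: at line 4 remove [lhpn] add [zdrne] -> 13 lines: pch nqbs rhs yoepw zdrne tbxb mfe xpit ookcc ocdtk orr wtl rqqbl
Hunk 3: at line 7 remove [ookcc] add [fev,hszz] -> 14 lines: pch nqbs rhs yoepw zdrne tbxb mfe xpit fev hszz ocdtk orr wtl rqqbl
Hunk 4: at line 1 remove [rhs,yoepw] add [ijlug,hytdv,smxr] -> 15 lines: pch nqbs ijlug hytdv smxr zdrne tbxb mfe xpit fev hszz ocdtk orr wtl rqqbl
Hunk 5: at line 8 remove [xpit,fev,hszz] add [lkhh] -> 13 lines: pch nqbs ijlug hytdv smxr zdrne tbxb mfe lkhh ocdtk orr wtl rqqbl
Hunk 6: at line 9 remove [ocdtk,orr,wtl] add [jehck,wyd] -> 12 lines: pch nqbs ijlug hytdv smxr zdrne tbxb mfe lkhh jehck wyd rqqbl
Hunk 7: at line 2 remove [hytdv,smxr] add [smaf,zwss] -> 12 lines: pch nqbs ijlug smaf zwss zdrne tbxb mfe lkhh jehck wyd rqqbl

Answer: pch
nqbs
ijlug
smaf
zwss
zdrne
tbxb
mfe
lkhh
jehck
wyd
rqqbl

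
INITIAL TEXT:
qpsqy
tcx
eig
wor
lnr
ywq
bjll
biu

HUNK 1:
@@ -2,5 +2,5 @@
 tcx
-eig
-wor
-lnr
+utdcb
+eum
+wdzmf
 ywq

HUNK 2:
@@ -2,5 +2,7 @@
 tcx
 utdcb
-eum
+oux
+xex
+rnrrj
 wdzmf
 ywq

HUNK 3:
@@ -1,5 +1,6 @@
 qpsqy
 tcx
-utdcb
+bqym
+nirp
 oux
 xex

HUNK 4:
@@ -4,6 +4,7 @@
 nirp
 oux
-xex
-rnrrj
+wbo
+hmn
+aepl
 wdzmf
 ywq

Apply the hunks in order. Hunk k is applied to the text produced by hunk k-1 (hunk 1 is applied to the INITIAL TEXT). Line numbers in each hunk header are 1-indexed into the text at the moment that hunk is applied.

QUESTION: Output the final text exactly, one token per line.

Answer: qpsqy
tcx
bqym
nirp
oux
wbo
hmn
aepl
wdzmf
ywq
bjll
biu

Derivation:
Hunk 1: at line 2 remove [eig,wor,lnr] add [utdcb,eum,wdzmf] -> 8 lines: qpsqy tcx utdcb eum wdzmf ywq bjll biu
Hunk 2: at line 2 remove [eum] add [oux,xex,rnrrj] -> 10 lines: qpsqy tcx utdcb oux xex rnrrj wdzmf ywq bjll biu
Hunk 3: at line 1 remove [utdcb] add [bqym,nirp] -> 11 lines: qpsqy tcx bqym nirp oux xex rnrrj wdzmf ywq bjll biu
Hunk 4: at line 4 remove [xex,rnrrj] add [wbo,hmn,aepl] -> 12 lines: qpsqy tcx bqym nirp oux wbo hmn aepl wdzmf ywq bjll biu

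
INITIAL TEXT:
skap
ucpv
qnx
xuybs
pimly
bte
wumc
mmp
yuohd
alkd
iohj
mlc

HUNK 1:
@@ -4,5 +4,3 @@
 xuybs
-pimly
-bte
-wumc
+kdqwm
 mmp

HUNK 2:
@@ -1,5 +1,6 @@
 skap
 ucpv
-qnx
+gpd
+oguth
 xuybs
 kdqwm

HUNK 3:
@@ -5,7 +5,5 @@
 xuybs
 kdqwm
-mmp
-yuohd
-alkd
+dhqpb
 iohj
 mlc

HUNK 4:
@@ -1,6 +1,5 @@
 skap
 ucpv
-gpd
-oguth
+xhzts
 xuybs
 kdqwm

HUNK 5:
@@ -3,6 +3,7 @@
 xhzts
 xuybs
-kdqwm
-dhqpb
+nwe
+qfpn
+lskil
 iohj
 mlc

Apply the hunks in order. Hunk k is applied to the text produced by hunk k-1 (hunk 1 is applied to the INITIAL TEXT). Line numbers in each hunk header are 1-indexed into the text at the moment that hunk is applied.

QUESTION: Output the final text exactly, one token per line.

Hunk 1: at line 4 remove [pimly,bte,wumc] add [kdqwm] -> 10 lines: skap ucpv qnx xuybs kdqwm mmp yuohd alkd iohj mlc
Hunk 2: at line 1 remove [qnx] add [gpd,oguth] -> 11 lines: skap ucpv gpd oguth xuybs kdqwm mmp yuohd alkd iohj mlc
Hunk 3: at line 5 remove [mmp,yuohd,alkd] add [dhqpb] -> 9 lines: skap ucpv gpd oguth xuybs kdqwm dhqpb iohj mlc
Hunk 4: at line 1 remove [gpd,oguth] add [xhzts] -> 8 lines: skap ucpv xhzts xuybs kdqwm dhqpb iohj mlc
Hunk 5: at line 3 remove [kdqwm,dhqpb] add [nwe,qfpn,lskil] -> 9 lines: skap ucpv xhzts xuybs nwe qfpn lskil iohj mlc

Answer: skap
ucpv
xhzts
xuybs
nwe
qfpn
lskil
iohj
mlc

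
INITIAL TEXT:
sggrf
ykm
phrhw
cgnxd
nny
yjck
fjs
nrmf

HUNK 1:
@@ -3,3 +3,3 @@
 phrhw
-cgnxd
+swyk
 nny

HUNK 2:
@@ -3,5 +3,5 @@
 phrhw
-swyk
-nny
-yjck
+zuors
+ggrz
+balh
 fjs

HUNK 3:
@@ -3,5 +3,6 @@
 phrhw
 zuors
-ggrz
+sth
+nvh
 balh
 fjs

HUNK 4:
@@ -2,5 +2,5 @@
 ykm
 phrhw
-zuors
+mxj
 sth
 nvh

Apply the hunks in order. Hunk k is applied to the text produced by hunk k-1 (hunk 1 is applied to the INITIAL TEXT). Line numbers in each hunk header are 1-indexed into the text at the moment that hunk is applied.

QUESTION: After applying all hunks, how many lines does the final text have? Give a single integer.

Answer: 9

Derivation:
Hunk 1: at line 3 remove [cgnxd] add [swyk] -> 8 lines: sggrf ykm phrhw swyk nny yjck fjs nrmf
Hunk 2: at line 3 remove [swyk,nny,yjck] add [zuors,ggrz,balh] -> 8 lines: sggrf ykm phrhw zuors ggrz balh fjs nrmf
Hunk 3: at line 3 remove [ggrz] add [sth,nvh] -> 9 lines: sggrf ykm phrhw zuors sth nvh balh fjs nrmf
Hunk 4: at line 2 remove [zuors] add [mxj] -> 9 lines: sggrf ykm phrhw mxj sth nvh balh fjs nrmf
Final line count: 9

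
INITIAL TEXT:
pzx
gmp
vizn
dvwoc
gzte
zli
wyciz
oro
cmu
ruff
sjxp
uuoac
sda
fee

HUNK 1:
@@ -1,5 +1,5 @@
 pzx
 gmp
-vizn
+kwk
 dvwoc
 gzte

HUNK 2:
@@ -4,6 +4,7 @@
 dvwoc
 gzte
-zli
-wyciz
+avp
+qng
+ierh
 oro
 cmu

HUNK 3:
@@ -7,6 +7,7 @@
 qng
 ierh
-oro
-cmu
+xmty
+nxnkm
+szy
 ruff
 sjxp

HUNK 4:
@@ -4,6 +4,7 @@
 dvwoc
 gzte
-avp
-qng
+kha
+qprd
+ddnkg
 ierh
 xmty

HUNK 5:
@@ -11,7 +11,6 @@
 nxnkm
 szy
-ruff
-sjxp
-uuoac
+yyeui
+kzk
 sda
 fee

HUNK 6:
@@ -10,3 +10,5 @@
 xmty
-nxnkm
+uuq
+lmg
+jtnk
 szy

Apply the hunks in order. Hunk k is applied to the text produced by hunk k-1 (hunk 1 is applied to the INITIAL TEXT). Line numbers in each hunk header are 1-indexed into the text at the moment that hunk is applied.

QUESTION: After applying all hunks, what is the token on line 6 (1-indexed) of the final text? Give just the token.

Hunk 1: at line 1 remove [vizn] add [kwk] -> 14 lines: pzx gmp kwk dvwoc gzte zli wyciz oro cmu ruff sjxp uuoac sda fee
Hunk 2: at line 4 remove [zli,wyciz] add [avp,qng,ierh] -> 15 lines: pzx gmp kwk dvwoc gzte avp qng ierh oro cmu ruff sjxp uuoac sda fee
Hunk 3: at line 7 remove [oro,cmu] add [xmty,nxnkm,szy] -> 16 lines: pzx gmp kwk dvwoc gzte avp qng ierh xmty nxnkm szy ruff sjxp uuoac sda fee
Hunk 4: at line 4 remove [avp,qng] add [kha,qprd,ddnkg] -> 17 lines: pzx gmp kwk dvwoc gzte kha qprd ddnkg ierh xmty nxnkm szy ruff sjxp uuoac sda fee
Hunk 5: at line 11 remove [ruff,sjxp,uuoac] add [yyeui,kzk] -> 16 lines: pzx gmp kwk dvwoc gzte kha qprd ddnkg ierh xmty nxnkm szy yyeui kzk sda fee
Hunk 6: at line 10 remove [nxnkm] add [uuq,lmg,jtnk] -> 18 lines: pzx gmp kwk dvwoc gzte kha qprd ddnkg ierh xmty uuq lmg jtnk szy yyeui kzk sda fee
Final line 6: kha

Answer: kha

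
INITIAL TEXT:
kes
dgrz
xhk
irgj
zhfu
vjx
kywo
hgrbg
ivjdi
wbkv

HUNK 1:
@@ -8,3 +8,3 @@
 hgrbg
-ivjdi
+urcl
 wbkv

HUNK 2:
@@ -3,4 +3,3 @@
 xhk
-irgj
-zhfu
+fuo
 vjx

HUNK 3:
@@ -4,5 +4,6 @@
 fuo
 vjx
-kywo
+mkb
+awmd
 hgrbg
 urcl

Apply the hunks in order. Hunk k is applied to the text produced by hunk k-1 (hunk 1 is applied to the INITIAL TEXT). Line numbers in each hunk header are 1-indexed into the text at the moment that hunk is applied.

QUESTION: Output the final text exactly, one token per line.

Hunk 1: at line 8 remove [ivjdi] add [urcl] -> 10 lines: kes dgrz xhk irgj zhfu vjx kywo hgrbg urcl wbkv
Hunk 2: at line 3 remove [irgj,zhfu] add [fuo] -> 9 lines: kes dgrz xhk fuo vjx kywo hgrbg urcl wbkv
Hunk 3: at line 4 remove [kywo] add [mkb,awmd] -> 10 lines: kes dgrz xhk fuo vjx mkb awmd hgrbg urcl wbkv

Answer: kes
dgrz
xhk
fuo
vjx
mkb
awmd
hgrbg
urcl
wbkv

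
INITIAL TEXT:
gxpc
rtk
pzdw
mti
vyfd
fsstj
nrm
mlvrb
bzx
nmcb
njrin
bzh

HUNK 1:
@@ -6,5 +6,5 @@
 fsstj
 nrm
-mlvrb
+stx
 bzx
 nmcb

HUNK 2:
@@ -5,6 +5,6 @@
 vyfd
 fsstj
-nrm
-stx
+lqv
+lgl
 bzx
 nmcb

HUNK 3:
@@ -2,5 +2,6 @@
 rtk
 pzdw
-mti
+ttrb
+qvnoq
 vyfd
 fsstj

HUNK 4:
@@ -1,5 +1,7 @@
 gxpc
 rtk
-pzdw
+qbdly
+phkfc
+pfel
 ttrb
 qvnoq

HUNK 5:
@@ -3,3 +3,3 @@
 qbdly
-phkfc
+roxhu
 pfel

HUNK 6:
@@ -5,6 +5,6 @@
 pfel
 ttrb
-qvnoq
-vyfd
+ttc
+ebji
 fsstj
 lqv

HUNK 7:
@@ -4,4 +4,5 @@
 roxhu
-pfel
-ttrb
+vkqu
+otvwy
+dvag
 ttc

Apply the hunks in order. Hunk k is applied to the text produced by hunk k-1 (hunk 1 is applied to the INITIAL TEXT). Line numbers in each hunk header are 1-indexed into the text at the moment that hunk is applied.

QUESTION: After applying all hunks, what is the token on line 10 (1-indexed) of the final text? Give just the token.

Hunk 1: at line 6 remove [mlvrb] add [stx] -> 12 lines: gxpc rtk pzdw mti vyfd fsstj nrm stx bzx nmcb njrin bzh
Hunk 2: at line 5 remove [nrm,stx] add [lqv,lgl] -> 12 lines: gxpc rtk pzdw mti vyfd fsstj lqv lgl bzx nmcb njrin bzh
Hunk 3: at line 2 remove [mti] add [ttrb,qvnoq] -> 13 lines: gxpc rtk pzdw ttrb qvnoq vyfd fsstj lqv lgl bzx nmcb njrin bzh
Hunk 4: at line 1 remove [pzdw] add [qbdly,phkfc,pfel] -> 15 lines: gxpc rtk qbdly phkfc pfel ttrb qvnoq vyfd fsstj lqv lgl bzx nmcb njrin bzh
Hunk 5: at line 3 remove [phkfc] add [roxhu] -> 15 lines: gxpc rtk qbdly roxhu pfel ttrb qvnoq vyfd fsstj lqv lgl bzx nmcb njrin bzh
Hunk 6: at line 5 remove [qvnoq,vyfd] add [ttc,ebji] -> 15 lines: gxpc rtk qbdly roxhu pfel ttrb ttc ebji fsstj lqv lgl bzx nmcb njrin bzh
Hunk 7: at line 4 remove [pfel,ttrb] add [vkqu,otvwy,dvag] -> 16 lines: gxpc rtk qbdly roxhu vkqu otvwy dvag ttc ebji fsstj lqv lgl bzx nmcb njrin bzh
Final line 10: fsstj

Answer: fsstj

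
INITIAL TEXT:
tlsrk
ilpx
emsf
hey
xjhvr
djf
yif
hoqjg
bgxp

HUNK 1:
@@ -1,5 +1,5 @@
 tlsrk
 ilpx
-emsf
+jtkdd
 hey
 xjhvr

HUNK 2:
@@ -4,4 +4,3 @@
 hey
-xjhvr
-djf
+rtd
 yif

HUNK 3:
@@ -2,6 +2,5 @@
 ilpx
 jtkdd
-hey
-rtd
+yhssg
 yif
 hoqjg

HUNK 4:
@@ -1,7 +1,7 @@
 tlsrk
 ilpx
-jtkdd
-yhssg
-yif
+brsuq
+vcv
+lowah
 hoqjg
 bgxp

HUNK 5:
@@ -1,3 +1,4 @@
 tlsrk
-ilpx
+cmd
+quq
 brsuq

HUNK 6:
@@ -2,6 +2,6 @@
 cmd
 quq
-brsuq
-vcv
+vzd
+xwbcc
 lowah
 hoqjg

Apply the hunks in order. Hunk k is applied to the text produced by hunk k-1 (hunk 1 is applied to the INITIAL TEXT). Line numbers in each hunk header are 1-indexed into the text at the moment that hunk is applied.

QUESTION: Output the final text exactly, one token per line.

Hunk 1: at line 1 remove [emsf] add [jtkdd] -> 9 lines: tlsrk ilpx jtkdd hey xjhvr djf yif hoqjg bgxp
Hunk 2: at line 4 remove [xjhvr,djf] add [rtd] -> 8 lines: tlsrk ilpx jtkdd hey rtd yif hoqjg bgxp
Hunk 3: at line 2 remove [hey,rtd] add [yhssg] -> 7 lines: tlsrk ilpx jtkdd yhssg yif hoqjg bgxp
Hunk 4: at line 1 remove [jtkdd,yhssg,yif] add [brsuq,vcv,lowah] -> 7 lines: tlsrk ilpx brsuq vcv lowah hoqjg bgxp
Hunk 5: at line 1 remove [ilpx] add [cmd,quq] -> 8 lines: tlsrk cmd quq brsuq vcv lowah hoqjg bgxp
Hunk 6: at line 2 remove [brsuq,vcv] add [vzd,xwbcc] -> 8 lines: tlsrk cmd quq vzd xwbcc lowah hoqjg bgxp

Answer: tlsrk
cmd
quq
vzd
xwbcc
lowah
hoqjg
bgxp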